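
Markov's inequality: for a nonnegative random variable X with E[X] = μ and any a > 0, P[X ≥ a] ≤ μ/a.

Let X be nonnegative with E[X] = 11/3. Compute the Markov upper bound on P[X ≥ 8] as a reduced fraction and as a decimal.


μ = E[X] = 11/3, a = 8.
Markov: P[X ≥ 8] ≤ μ/a = (11/3)/8 = 11/24.
Numerically: ≈ 0.458.
(Since a = 8 > μ = 3.667, the bound 11/24 is < 1 and informative.)

P[X ≥ 8] ≤ 11/24 ≈ 0.458.


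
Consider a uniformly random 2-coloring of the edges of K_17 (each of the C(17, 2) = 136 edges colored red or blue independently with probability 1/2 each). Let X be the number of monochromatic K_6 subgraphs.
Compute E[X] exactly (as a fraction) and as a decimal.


Let X = Σ_S X_S over the C(17, 6) = 12376 subsets S of size 6, where X_S = 1 if the K_6 on S is monochromatic.
For a fixed S, the K_6 on S has C(6, 2) = 15 edges. P[all 15 edges red] = (1/2)^15, and likewise for blue, so P[monochromatic] = 2·(1/2)^15 = 2^{1 − 15} = 1/16384.
By linearity of expectation: E[X] = C(17, 6) · 2^{1 − 15} = 12376 · 1/16384 = 1547/2048.
Numerically: E[X] ≈ 0.7554.

E[X] = C(17,6)·2^(1−C(6,2)) = 1547/2048 ≈ 0.7554.


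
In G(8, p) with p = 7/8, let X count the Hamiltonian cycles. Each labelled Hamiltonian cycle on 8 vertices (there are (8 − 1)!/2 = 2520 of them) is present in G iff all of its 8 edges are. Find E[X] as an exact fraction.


K_8 has (8 − 1)!/2 = 2520 labelled Hamiltonian cycles.
For each such Hamiltonian cycle H, let X_H = 1 if all 8 edges of H are present in G. Then P[X_H = 1] = p^{8} = (7/8)^{8} = 5764801/16777216.
Summing the indicators: E[X] = Σ_H E[X_H] = 2520 · p^{8} = 2520 · 5764801/16777216 = 1815912315/2097152.
Numerically: E[X] ≈ 865.894.

E[X] = 2520 · (7/8)^{8} = 1815912315/2097152 ≈ 865.894.


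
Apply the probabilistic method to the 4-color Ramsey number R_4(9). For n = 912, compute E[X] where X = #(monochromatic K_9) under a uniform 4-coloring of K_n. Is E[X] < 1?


E[X] = C(912, 9) · 4^{1 − 36} = 1156095740032081475120 · 4^{−35} = 1156095740032081475120/1180591620717411303424.
As a reduced fraction: E[X] = 72255983752005092195/73786976294838206464 ≈ 0.9792512.
Is E[X] < 1? YES.
Since E[X] < 1, there exists a 4-coloring of K_{912} with no monochromatic K_9; hence R_4(9) > 912.

E[X] = 72255983752005092195/73786976294838206464 ≈ 0.9792512; E[X] < 1, so R_4(9) > 912.


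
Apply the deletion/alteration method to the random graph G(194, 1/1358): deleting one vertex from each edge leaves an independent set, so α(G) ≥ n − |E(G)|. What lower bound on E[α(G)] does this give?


E[|E(G)|] = C(194, 2)·p = 18721 · (1/1358) = 193/14.
E[α(G)] ≥ n − E[|E(G)|] = 194 − 193/14 = 2523/14.
Numerically: ≈ 180.21429.
(This is only a lower bound; the true E[α(G)] may be larger.)

E[α(G)] ≥ 2523/14 ≈ 180.21429.


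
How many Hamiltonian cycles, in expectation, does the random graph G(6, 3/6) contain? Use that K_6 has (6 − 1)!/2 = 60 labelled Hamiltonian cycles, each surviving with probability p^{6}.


K_6 has (6 − 1)!/2 = 60 labelled Hamiltonian cycles.
For each such Hamiltonian cycle H, let X_H = 1 if all 6 edges of H are present in G. Then P[X_H = 1] = p^{6} = (1/2)^{6} = 1/64.
Summing the indicators: E[X] = Σ_H E[X_H] = 60 · p^{6} = 60 · 1/64 = 15/16.
Numerically: E[X] ≈ 0.938.

E[X] = 60 · (1/2)^{6} = 15/16 ≈ 0.938.


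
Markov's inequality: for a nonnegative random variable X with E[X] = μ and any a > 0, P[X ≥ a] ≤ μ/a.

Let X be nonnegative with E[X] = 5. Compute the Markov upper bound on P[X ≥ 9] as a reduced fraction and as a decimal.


μ = E[X] = 5, a = 9.
Markov: P[X ≥ 9] ≤ μ/a = (5)/9 = 5/9.
Numerically: ≈ 0.55556.
(Since a = 9 > μ = 5.00000, the bound 5/9 is < 1 and informative.)

P[X ≥ 9] ≤ 5/9 ≈ 0.55556.


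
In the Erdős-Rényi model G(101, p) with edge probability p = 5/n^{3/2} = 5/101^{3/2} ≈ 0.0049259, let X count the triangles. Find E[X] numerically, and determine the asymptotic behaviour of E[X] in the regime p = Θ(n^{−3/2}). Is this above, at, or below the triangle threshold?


Number of potential triangles: C(101, 3) = 166650.
Each occurs with probability p³ ≈ (0.0049259)³ ≈ 1.1952640e-07.
By linearity: E[X] = C(101, 3)·p³ ≈ 166650 · 1.1952640e-07 ≈ 0.01992.
Since α = 3/2 > 1, p = c/n^{3/2} = o(1/n) is below the triangle threshold p ~ 1/n. Asymptotically E[X] ~ (c³/6)·n^{3(1−α)} = (5³/6)·n^{-1.5} → 0, so by Markov's inequality G has no triangles w.h.p.

E[X] ≈ 0.01992; in regime p = Θ(1/n^{3/2}) E[X] tends to 0 (below the triangle threshold p ~ 1/n).


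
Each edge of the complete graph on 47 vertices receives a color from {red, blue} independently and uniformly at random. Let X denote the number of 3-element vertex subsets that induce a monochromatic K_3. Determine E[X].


Let X = Σ_S X_S over the C(47, 3) = 16215 subsets S of size 3, where X_S = 1 if the K_3 on S is monochromatic.
For a fixed S, the K_3 on S has C(3, 2) = 3 edges. P[all 3 edges red] = (1/2)^3, and likewise for blue, so P[monochromatic] = 2·(1/2)^3 = 2^{1 − 3} = 1/4.
Summing: E[X] = C(47, 3) · 2^{1 − 3} = 16215 · 1/4 = 16215/4.
Numerically: E[X] ≈ 4053.750.

E[X] = C(47,3)·2^(1−C(3,2)) = 16215/4 ≈ 4053.750.


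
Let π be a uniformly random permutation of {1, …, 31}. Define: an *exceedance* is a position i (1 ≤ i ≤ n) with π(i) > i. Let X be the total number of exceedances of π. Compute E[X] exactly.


Write X = Σ_{i=1}^{31} X_i, where X_i = 1_{π(i) > i}.
For each fixed i, π(i) is uniform over {1, …, 31} (marginal of a uniform permutation), so P[π(i) > i] = (n − i)/n. Summing: Σ_{i=1}^{31} (n − i)/n = (0 + 1 + … + 30)/31 = 31(31 − 1)/(2·31) = (31 − 1)/2.
Hence E[X] = Σ_{i=1}^{31} (31 − i)/31 = 15 ≈ 15.00000.

E[X] = 15 = 15.00000.


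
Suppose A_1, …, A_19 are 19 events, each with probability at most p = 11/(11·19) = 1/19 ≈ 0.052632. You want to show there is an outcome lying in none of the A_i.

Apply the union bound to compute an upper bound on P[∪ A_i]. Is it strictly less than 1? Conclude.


Union bound: P[∪_{i=1}^{19} A_i] ≤ Σ_i P[A_i] ≤ 19·p = 19·(1/19) = 1.
Numerically: 1 ≈ 1.000000.
Is 1 < 1? NO.
Since the bound 1 is ≥ 1, the union bound is uninformative here; it does NOT by itself certify existence.

19·p = 1 ≈ 1.000000; existence NOT certified by the union bound.


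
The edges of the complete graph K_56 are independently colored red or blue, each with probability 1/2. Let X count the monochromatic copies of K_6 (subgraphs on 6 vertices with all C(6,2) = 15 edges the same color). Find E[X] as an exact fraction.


Let X = Σ_S X_S over the C(56, 6) = 32468436 subsets S of size 6, where X_S = 1 if the K_6 on S is monochromatic.
For a fixed S, the K_6 on S has C(6, 2) = 15 edges. P[all 15 edges red] = (1/2)^15, and likewise for blue, so P[monochromatic] = 2·(1/2)^15 = 2^{1 − 15} = 1/16384.
Summing: E[X] = C(56, 6) · 2^{1 − 15} = 32468436 · 1/16384 = 8117109/4096.
Numerically: E[X] ≈ 1981.71606.

E[X] = C(56,6)·2^(1−C(6,2)) = 8117109/4096 ≈ 1981.71606.


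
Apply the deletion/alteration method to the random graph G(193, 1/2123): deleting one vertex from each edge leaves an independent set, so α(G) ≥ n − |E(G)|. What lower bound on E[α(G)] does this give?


E[|E(G)|] = C(193, 2)·p = 18528 · (1/2123) = 96/11.
E[α(G)] ≥ n − E[|E(G)|] = 193 − 96/11 = 2027/11.
Numerically: ≈ 184.2727.
(This is only a lower bound; the true E[α(G)] may be larger.)

E[α(G)] ≥ 2027/11 ≈ 184.2727.


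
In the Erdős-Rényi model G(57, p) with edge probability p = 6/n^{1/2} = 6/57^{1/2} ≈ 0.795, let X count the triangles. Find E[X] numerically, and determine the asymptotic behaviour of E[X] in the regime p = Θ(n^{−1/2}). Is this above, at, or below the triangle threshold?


Number of potential triangles: C(57, 3) = 29260.
Each occurs with probability p³ ≈ (0.795)³ ≈ 5.01928e-01.
By linearity: E[X] = C(57, 3)·p³ ≈ 29260 · 5.01928e-01 ≈ 14686.415.
Since α = 1/2 < 1, p = c/n^{1/2} ≫ 1/n is above the triangle threshold p ~ 1/n. Asymptotically E[X] ~ (c³/6)·n^{3(1−α)} = (6³/6)·n^{1.5} → ∞; triangles are abundant w.h.p.

E[X] ≈ 14686.415; in regime p = Θ(1/n^{1/2}) E[X] diverges (above the triangle threshold p ~ 1/n).


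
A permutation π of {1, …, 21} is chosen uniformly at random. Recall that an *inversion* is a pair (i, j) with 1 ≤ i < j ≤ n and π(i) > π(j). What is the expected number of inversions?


Write X = Σ X_I over the C(21, 2) = 210 pairs i < j, with X_I the indicator of one inversion.
There are 210 indicators.
For each fixed pair i < j, the values π(i) and π(j) are two distinct elements of {1, …, 21} in uniformly random order; by symmetry P[π(i) > π(j)] = 1/2.
By linearity: E[X] = 210 · (1/2) = C(21, 2) · (1/2) = 210/2 = 105 ≈ 105.000000.

E[X] = 105 = 105.000000.


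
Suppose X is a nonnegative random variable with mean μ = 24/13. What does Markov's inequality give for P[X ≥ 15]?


μ = E[X] = 24/13, a = 15.
Markov: P[X ≥ 15] ≤ μ/a = (24/13)/15 = 8/65.
Numerically: ≈ 0.123077.
(Since a = 15 > μ = 1.846154, the bound 8/65 is < 1 and informative.)

P[X ≥ 15] ≤ 8/65 ≈ 0.123077.


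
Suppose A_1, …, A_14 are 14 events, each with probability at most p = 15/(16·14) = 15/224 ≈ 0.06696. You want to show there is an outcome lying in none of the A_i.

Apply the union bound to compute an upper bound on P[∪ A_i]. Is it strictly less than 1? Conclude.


Union bound: P[∪_{i=1}^{14} A_i] ≤ Σ_i P[A_i] ≤ 14·p = 14·(15/224) = 15/16.
Numerically: 15/16 ≈ 0.93750.
Is 15/16 < 1? YES.
Since P[∪ A_i] ≤ 15/16 < 1, the complement has P[∩ A_i^c] ≥ 1 − 15/16 = 1/16 > 0, so some outcome avoids every A_i.

14·p = 15/16 ≈ 0.93750; existence CERTIFIED by the union bound.


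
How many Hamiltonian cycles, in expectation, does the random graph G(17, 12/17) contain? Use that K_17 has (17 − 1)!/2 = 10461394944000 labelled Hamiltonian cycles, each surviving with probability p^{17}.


K_17 has (17 − 1)!/2 = 10461394944000 labelled Hamiltonian cycles.
For each such Hamiltonian cycle H, let X_H = 1 if all 17 edges of H are present in G. Then P[X_H = 1] = p^{17} = (12/17)^{17} = 2218611106740436992/827240261886336764177.
Summing the indicators: E[X] = Σ_H E[X_H] = 10461394944000 · p^{17} = 10461394944000 · 2218611106740436992/827240261886336764177 = 23209767014756651868459368448000/827240261886336764177.
Numerically: E[X] ≈ 2.81e+10.

E[X] = 10461394944000 · (12/17)^{17} = 23209767014756651868459368448000/827240261886336764177 ≈ 2.81e+10.


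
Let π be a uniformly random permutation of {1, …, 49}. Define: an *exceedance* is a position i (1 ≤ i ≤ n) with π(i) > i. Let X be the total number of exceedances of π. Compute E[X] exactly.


Write X = Σ_{i=1}^{49} X_i, where X_i = 1_{π(i) > i}.
For each fixed i, π(i) is uniform over {1, …, 49} (marginal of a uniform permutation), so P[π(i) > i] = (n − i)/n. Summing: Σ_{i=1}^{49} (n − i)/n = (0 + 1 + … + 48)/49 = 49(49 − 1)/(2·49) = (49 − 1)/2.
Hence E[X] = Σ_{i=1}^{49} (49 − i)/49 = 24 ≈ 24.00000.

E[X] = 24 = 24.00000.


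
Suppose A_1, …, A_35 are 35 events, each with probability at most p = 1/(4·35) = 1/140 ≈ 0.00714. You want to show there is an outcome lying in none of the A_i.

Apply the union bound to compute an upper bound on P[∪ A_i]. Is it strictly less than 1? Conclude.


Union bound: P[∪_{i=1}^{35} A_i] ≤ Σ_i P[A_i] ≤ 35·p = 35·(1/140) = 1/4.
Numerically: 1/4 ≈ 0.25000.
Is 1/4 < 1? YES.
Since P[∪ A_i] ≤ 1/4 < 1, the complement has P[∩ A_i^c] ≥ 1 − 1/4 = 3/4 > 0, so some outcome avoids every A_i.

35·p = 1/4 ≈ 0.25000; existence CERTIFIED by the union bound.


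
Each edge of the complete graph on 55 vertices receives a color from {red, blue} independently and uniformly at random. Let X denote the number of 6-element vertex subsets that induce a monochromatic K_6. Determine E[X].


Let X = Σ_S X_S over the C(55, 6) = 28989675 subsets S of size 6, where X_S = 1 if the K_6 on S is monochromatic.
For a fixed S, the K_6 on S has C(6, 2) = 15 edges. P[all 15 edges red] = (1/2)^15, and likewise for blue, so P[monochromatic] = 2·(1/2)^15 = 2^{1 − 15} = 1/16384.
Summing: E[X] = C(55, 6) · 2^{1 − 15} = 28989675 · 1/16384 = 28989675/16384.
Numerically: E[X] ≈ 1769.38934.

E[X] = C(55,6)·2^(1−C(6,2)) = 28989675/16384 ≈ 1769.38934.


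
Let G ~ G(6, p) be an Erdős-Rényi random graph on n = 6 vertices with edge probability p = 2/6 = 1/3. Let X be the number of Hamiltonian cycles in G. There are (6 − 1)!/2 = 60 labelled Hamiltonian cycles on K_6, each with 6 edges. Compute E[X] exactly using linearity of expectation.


K_6 has (6 − 1)!/2 = 60 labelled Hamiltonian cycles.
For each such Hamiltonian cycle H, let X_H = 1 if all 6 edges of H are present in G. Then P[X_H = 1] = p^{6} = (1/3)^{6} = 1/729.
By linearity of expectation: E[X] = Σ_H E[X_H] = 60 · p^{6} = 60 · 1/729 = 20/243.
Numerically: E[X] ≈ 0.0823.

E[X] = 60 · (1/3)^{6} = 20/243 ≈ 0.0823.


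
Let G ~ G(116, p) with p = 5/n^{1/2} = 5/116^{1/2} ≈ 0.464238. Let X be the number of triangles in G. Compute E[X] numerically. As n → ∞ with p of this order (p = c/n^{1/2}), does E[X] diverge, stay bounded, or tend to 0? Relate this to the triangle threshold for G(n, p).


Number of potential triangles: C(116, 3) = 253460.
Each occurs with probability p³ ≈ (0.464238)³ ≈ 1.00051368e-01.
By linearity: E[X] = C(116, 3)·p³ ≈ 253460 · 1.00051368e-01 ≈ 25359.019620.
Since α = 1/2 < 1, p = c/n^{1/2} ≫ 1/n is above the triangle threshold p ~ 1/n. Asymptotically E[X] ~ (c³/6)·n^{3(1−α)} = (5³/6)·n^{1.5} → ∞; triangles are abundant w.h.p.

E[X] ≈ 25359.019620; in regime p = Θ(1/n^{1/2}) E[X] diverges (above the triangle threshold p ~ 1/n).


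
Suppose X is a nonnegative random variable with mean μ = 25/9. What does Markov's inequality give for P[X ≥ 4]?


μ = E[X] = 25/9, a = 4.
Markov: P[X ≥ 4] ≤ μ/a = (25/9)/4 = 25/36.
Numerically: ≈ 0.6944.
(Since a = 4 > μ = 2.7778, the bound 25/36 is < 1 and informative.)

P[X ≥ 4] ≤ 25/36 ≈ 0.6944.


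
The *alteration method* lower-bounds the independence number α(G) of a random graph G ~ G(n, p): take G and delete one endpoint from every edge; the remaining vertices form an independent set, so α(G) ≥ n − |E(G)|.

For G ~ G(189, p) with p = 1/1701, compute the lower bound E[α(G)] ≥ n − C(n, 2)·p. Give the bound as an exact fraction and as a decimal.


E[|E(G)|] = C(189, 2)·p = 17766 · (1/1701) = 94/9.
E[α(G)] ≥ n − E[|E(G)|] = 189 − 94/9 = 1607/9.
Numerically: ≈ 178.556.
(This is only a lower bound; the true E[α(G)] may be larger.)

E[α(G)] ≥ 1607/9 ≈ 178.556.


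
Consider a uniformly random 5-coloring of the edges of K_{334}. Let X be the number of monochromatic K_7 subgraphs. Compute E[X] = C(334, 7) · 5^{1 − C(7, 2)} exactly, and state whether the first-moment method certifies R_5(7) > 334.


E[X] = C(334, 7) · 5^{1 − 21} = 86359460961576 · 5^{−20} = 86359460961576/95367431640625.
As a reduced fraction: E[X] = 86359460961576/95367431640625 ≈ 0.9055446.
Is E[X] < 1? YES.
Since E[X] < 1, there exists a 5-coloring of K_{334} with no monochromatic K_7; hence R_5(7) > 334.

E[X] = 86359460961576/95367431640625 ≈ 0.9055446; E[X] < 1, so R_5(7) > 334.


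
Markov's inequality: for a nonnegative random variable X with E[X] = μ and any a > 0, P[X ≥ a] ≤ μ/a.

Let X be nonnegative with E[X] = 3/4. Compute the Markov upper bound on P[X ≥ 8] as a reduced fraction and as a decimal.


μ = E[X] = 3/4, a = 8.
Markov: P[X ≥ 8] ≤ μ/a = (3/4)/8 = 3/32.
Numerically: ≈ 0.09375.
(Since a = 8 > μ = 0.75000, the bound 3/32 is < 1 and informative.)

P[X ≥ 8] ≤ 3/32 ≈ 0.09375.


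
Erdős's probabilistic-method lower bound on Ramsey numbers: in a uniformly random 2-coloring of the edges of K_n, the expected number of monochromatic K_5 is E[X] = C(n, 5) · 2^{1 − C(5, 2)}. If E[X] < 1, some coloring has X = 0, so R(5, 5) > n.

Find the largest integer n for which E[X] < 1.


We need C(n, 5) · 2^{1 − 10} < 1, i.e. C(n, 5) < 2^{10 − 1} = 512.
Check values of n near the boundary:
  n = 7: C(7, 5) = 21; 21 < 512? YES
  n = 8: C(8, 5) = 56; 56 < 512? YES
  n = 9: C(9, 5) = 126; 126 < 512? YES
  n = 10: C(10, 5) = 252; 252 < 512? YES
  n = 11: C(11, 5) = 462; 462 < 512? YES
  n = 12: C(12, 5) = 792; 792 < 512? NO
  n = 13: C(13, 5) = 1287; 1287 < 512? NO
The largest n with C(n, 5) < 512 is n = 11 (where E[X] = 231/256 ≈ 0.902). Hence R(5, 5) > 11, i.e. R(5, 5) ≥ 12.

Largest n = 11; hence R(5, 5) > 11.


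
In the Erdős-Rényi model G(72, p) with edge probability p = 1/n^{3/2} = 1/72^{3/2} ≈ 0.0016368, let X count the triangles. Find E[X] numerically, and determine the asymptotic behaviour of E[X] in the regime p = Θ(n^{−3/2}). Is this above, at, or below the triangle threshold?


Number of potential triangles: C(72, 3) = 59640.
Each occurs with probability p³ ≈ (0.0016368)³ ≈ 4.3853450e-09.
By linearity: E[X] = C(72, 3)·p³ ≈ 59640 · 4.3853450e-09 ≈ 0.00026.
Since α = 3/2 > 1, p = c/n^{3/2} = o(1/n) is below the triangle threshold p ~ 1/n. Asymptotically E[X] ~ (c³/6)·n^{3(1−α)} = (1³/6)·n^{-1.5} → 0, so by Markov's inequality G has no triangles w.h.p.

E[X] ≈ 0.00026; in regime p = Θ(1/n^{3/2}) E[X] tends to 0 (below the triangle threshold p ~ 1/n).


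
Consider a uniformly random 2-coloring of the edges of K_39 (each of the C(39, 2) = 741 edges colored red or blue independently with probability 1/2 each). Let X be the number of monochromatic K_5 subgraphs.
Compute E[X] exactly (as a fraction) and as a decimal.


Let X = Σ_S X_S over the C(39, 5) = 575757 subsets S of size 5, where X_S = 1 if the K_5 on S is monochromatic.
For a fixed S, the K_5 on S has C(5, 2) = 10 edges. P[all 10 edges red] = (1/2)^10, and likewise for blue, so P[monochromatic] = 2·(1/2)^10 = 2^{1 − 10} = 1/512.
Summing: E[X] = C(39, 5) · 2^{1 − 10} = 575757 · 1/512 = 575757/512.
Numerically: E[X] ≈ 1124.5254.

E[X] = C(39,5)·2^(1−C(5,2)) = 575757/512 ≈ 1124.5254.


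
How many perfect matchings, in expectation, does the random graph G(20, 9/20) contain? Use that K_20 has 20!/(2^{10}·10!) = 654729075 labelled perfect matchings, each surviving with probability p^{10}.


K_20 has 20!/(2^{10}·10!) = 654729075 labelled perfect matchings.
For each such perfect matching H, let X_H = 1 if all 10 edges of H are present in G. Then P[X_H = 1] = p^{10} = (9/20)^{10} = 3486784401/10240000000000.
By linearity of expectation: E[X] = Σ_H E[X_H] = 654729075 · p^{10} = 654729075 · 3486784401/10240000000000 = 91315965023646363/409600000000.
Numerically: E[X] ≈ 2.229e+05.

E[X] = 654729075 · (9/20)^{10} = 91315965023646363/409600000000 ≈ 2.229e+05.


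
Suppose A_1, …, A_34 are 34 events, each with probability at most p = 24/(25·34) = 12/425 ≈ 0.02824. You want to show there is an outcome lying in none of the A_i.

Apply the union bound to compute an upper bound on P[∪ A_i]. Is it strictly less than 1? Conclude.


Union bound: P[∪_{i=1}^{34} A_i] ≤ Σ_i P[A_i] ≤ 34·p = 34·(12/425) = 24/25.
Numerically: 24/25 ≈ 0.96000.
Is 24/25 < 1? YES.
Since P[∪ A_i] ≤ 24/25 < 1, the complement has P[∩ A_i^c] ≥ 1 − 24/25 = 1/25 > 0, so some outcome avoids every A_i.

34·p = 24/25 ≈ 0.96000; existence CERTIFIED by the union bound.


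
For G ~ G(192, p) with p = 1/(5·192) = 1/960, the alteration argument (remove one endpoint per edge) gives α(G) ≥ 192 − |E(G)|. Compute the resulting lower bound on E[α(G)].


E[|E(G)|] = C(192, 2)·p = 18336 · (1/960) = 191/10.
E[α(G)] ≥ n − E[|E(G)|] = 192 − 191/10 = 1729/10.
Numerically: ≈ 172.90000.
(This is only a lower bound; the true E[α(G)] may be larger.)

E[α(G)] ≥ 1729/10 ≈ 172.90000.


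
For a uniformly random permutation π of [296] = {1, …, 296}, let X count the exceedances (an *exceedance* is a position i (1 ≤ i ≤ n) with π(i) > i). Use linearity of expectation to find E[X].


Write X = Σ_{i=1}^{296} X_i, where X_i = 1_{π(i) > i}.
For each fixed i, π(i) is uniform over {1, …, 296} (marginal of a uniform permutation), so P[π(i) > i] = (n − i)/n. Summing: Σ_{i=1}^{296} (n − i)/n = (0 + 1 + … + 295)/296 = 296(296 − 1)/(2·296) = (296 − 1)/2.
Hence E[X] = Σ_{i=1}^{296} (296 − i)/296 = 295/2 ≈ 147.50000.

E[X] = 295/2 = 147.50000.


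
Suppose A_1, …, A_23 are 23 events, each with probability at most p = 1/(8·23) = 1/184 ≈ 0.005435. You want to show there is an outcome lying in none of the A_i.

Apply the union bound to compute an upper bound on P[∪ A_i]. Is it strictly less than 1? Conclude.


Union bound: P[∪_{i=1}^{23} A_i] ≤ Σ_i P[A_i] ≤ 23·p = 23·(1/184) = 1/8.
Numerically: 1/8 ≈ 0.125000.
Is 1/8 < 1? YES.
Since P[∪ A_i] ≤ 1/8 < 1, the complement has P[∩ A_i^c] ≥ 1 − 1/8 = 7/8 > 0, so some outcome avoids every A_i.

23·p = 1/8 ≈ 0.125000; existence CERTIFIED by the union bound.


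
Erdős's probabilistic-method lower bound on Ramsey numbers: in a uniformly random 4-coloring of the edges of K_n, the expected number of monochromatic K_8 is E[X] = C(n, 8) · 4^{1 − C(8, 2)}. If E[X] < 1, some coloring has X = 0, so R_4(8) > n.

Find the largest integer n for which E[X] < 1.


We need C(n, 8) · 4^{1 − 28} < 1, i.e. C(n, 8) < 4^{28 − 1} = 18014398509481984.
Check values of n near the boundary:
  n = 403: C(403, 8) = 16090020602228430; 16090020602228430 < 18014398509481984? YES
  n = 404: C(404, 8) = 16415071523485570; 16415071523485570 < 18014398509481984? YES
  n = 405: C(405, 8) = 16745853821188050; 16745853821188050 < 18014398509481984? YES
  n = 406: C(406, 8) = 17082453897995850; 17082453897995850 < 18014398509481984? YES
  n = 407: C(407, 8) = 17424959239309050; 17424959239309050 < 18014398509481984? YES
  n = 408: C(408, 8) = 17773458424095231; 17773458424095231 < 18014398509481984? YES
  n = 409: C(409, 8) = 18128041135797879; 18128041135797879 < 18014398509481984? NO
  n = 410: C(410, 8) = 18488798173326195; 18488798173326195 < 18014398509481984? NO
  n = 411: C(411, 8) = 18855821462126715; 18855821462126715 < 18014398509481984? NO
The largest n with C(n, 8) < 18014398509481984 is n = 408 (where E[X] = 17773458424095231/18014398509481984 ≈ 0.98663). Hence R_4(8) > 408, i.e. R_4(8) ≥ 409.

Largest n = 408; hence R_4(8) > 408.


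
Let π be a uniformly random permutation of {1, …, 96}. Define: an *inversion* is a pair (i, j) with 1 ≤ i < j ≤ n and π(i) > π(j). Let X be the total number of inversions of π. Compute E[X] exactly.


Write X = Σ X_I over the C(96, 2) = 4560 pairs i < j, with X_I the indicator of one inversion.
There are 4560 indicators.
For each fixed pair i < j, the values π(i) and π(j) are two distinct elements of {1, …, 96} in uniformly random order; by symmetry P[π(i) > π(j)] = 1/2.
By linearity: E[X] = 4560 · (1/2) = C(96, 2) · (1/2) = 4560/2 = 2280 ≈ 2280.000.

E[X] = 2280 = 2280.000.


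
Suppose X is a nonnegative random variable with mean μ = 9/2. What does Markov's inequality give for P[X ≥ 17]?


μ = E[X] = 9/2, a = 17.
Markov: P[X ≥ 17] ≤ μ/a = (9/2)/17 = 9/34.
Numerically: ≈ 0.264706.
(Since a = 17 > μ = 4.500000, the bound 9/34 is < 1 and informative.)

P[X ≥ 17] ≤ 9/34 ≈ 0.264706.


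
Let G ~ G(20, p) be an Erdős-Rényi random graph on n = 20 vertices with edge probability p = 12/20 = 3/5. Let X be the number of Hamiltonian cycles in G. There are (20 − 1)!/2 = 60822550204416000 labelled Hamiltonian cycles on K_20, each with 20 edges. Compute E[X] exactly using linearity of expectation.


K_20 has (20 − 1)!/2 = 60822550204416000 labelled Hamiltonian cycles.
For each such Hamiltonian cycle H, let X_H = 1 if all 20 edges of H are present in G. Then P[X_H = 1] = p^{20} = (3/5)^{20} = 3486784401/95367431640625.
By linearity: E[X] = Σ_H E[X_H] = 60822550204416000 · p^{20} = 60822550204416000 · 3486784401/95367431640625 = 1696600954254376560918528/762939453125.
Numerically: E[X] ≈ 2.22e+12.

E[X] = 60822550204416000 · (3/5)^{20} = 1696600954254376560918528/762939453125 ≈ 2.22e+12.


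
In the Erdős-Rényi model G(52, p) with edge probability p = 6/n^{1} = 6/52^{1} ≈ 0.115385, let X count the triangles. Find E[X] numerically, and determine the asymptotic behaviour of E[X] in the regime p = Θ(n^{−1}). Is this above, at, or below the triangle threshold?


Number of potential triangles: C(52, 3) = 22100.
Each occurs with probability p³ ≈ (0.115385)³ ≈ 1.53618571e-03.
By linearity: E[X] = C(52, 3)·p³ ≈ 22100 · 1.53618571e-03 ≈ 33.949704.
Here α = 1, so p = 6/n is exactly at the triangle threshold p ~ 1/n. Asymptotically E[X] → c³/6 = 6³/6 = 36 ≈ 36.000000, a bounded constant. In this regime the triangle count is asymptotically Poisson(c³/6).

E[X] ≈ 33.949704; in regime p = Θ(1/n^{1}) E[X] stays bounded (at the triangle threshold p ~ 1/n).


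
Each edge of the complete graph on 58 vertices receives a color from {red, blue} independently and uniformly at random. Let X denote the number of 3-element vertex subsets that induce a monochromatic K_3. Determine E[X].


Let X = Σ_S X_S over the C(58, 3) = 30856 subsets S of size 3, where X_S = 1 if the K_3 on S is monochromatic.
For a fixed S, the K_3 on S has C(3, 2) = 3 edges. P[all 3 edges red] = (1/2)^3, and likewise for blue, so P[monochromatic] = 2·(1/2)^3 = 2^{1 − 3} = 1/4.
Summing: E[X] = C(58, 3) · 2^{1 − 3} = 30856 · 1/4 = 7714.
Numerically: E[X] ≈ 7714.0000.

E[X] = C(58,3)·2^(1−C(3,2)) = 7714 ≈ 7714.0000.


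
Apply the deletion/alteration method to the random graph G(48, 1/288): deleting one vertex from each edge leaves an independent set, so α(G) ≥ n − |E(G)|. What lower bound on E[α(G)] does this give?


E[|E(G)|] = C(48, 2)·p = 1128 · (1/288) = 47/12.
E[α(G)] ≥ n − E[|E(G)|] = 48 − 47/12 = 529/12.
Numerically: ≈ 44.083333.
(This is only a lower bound; the true E[α(G)] may be larger.)

E[α(G)] ≥ 529/12 ≈ 44.083333.


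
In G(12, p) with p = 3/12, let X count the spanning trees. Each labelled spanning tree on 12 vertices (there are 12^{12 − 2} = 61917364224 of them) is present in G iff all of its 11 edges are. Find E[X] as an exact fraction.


K_12 has 12^{12 − 2} = 61917364224 labelled spanning trees.
For each such spanning tree H, let X_H = 1 if all 11 edges of H are present in G. Then P[X_H = 1] = p^{11} = (1/4)^{11} = 1/4194304.
Summing the indicators: E[X] = Σ_H E[X_H] = 61917364224 · p^{11} = 61917364224 · 1/4194304 = 59049/4.
Numerically: E[X] ≈ 14762.

E[X] = 61917364224 · (1/4)^{11} = 59049/4 ≈ 14762.


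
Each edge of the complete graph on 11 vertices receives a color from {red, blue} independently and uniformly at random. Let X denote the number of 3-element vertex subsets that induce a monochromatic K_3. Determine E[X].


Let X = Σ_S X_S over the C(11, 3) = 165 subsets S of size 3, where X_S = 1 if the K_3 on S is monochromatic.
For a fixed S, the K_3 on S has C(3, 2) = 3 edges. P[all 3 edges red] = (1/2)^3, and likewise for blue, so P[monochromatic] = 2·(1/2)^3 = 2^{1 − 3} = 1/4.
By linearity: E[X] = C(11, 3) · 2^{1 − 3} = 165 · 1/4 = 165/4.
Numerically: E[X] ≈ 41.250.

E[X] = C(11,3)·2^(1−C(3,2)) = 165/4 ≈ 41.250.


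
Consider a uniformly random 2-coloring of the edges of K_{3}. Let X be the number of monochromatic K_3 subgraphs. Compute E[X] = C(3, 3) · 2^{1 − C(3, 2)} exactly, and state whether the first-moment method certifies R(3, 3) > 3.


E[X] = C(3, 3) · 2^{1 − 3} = 1 · 2^{−2} = 1/4.
As a reduced fraction: E[X] = 1/4 ≈ 0.25000.
Is E[X] < 1? YES.
Since E[X] < 1, there exists a 2-coloring of K_{3} with no monochromatic K_3; hence R(3, 3) > 3.

E[X] = 1/4 ≈ 0.25000; E[X] < 1, so R(3, 3) > 3.


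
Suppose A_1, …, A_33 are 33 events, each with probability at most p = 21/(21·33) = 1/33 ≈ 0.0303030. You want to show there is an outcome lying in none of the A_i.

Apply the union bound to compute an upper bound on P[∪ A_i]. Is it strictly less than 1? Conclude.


Union bound: P[∪_{i=1}^{33} A_i] ≤ Σ_i P[A_i] ≤ 33·p = 33·(1/33) = 1.
Numerically: 1 ≈ 1.0000000.
Is 1 < 1? NO.
Since the bound 1 is ≥ 1, the union bound is uninformative here; it does NOT by itself certify existence.

33·p = 1 ≈ 1.0000000; existence NOT certified by the union bound.


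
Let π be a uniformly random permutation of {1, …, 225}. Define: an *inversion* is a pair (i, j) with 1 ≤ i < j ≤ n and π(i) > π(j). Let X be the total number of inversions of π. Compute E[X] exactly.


Write X = Σ X_I over the C(225, 2) = 25200 pairs i < j, with X_I the indicator of one inversion.
There are 25200 indicators.
For each fixed pair i < j, the values π(i) and π(j) are two distinct elements of {1, …, 225} in uniformly random order; by symmetry P[π(i) > π(j)] = 1/2.
By linearity: E[X] = 25200 · (1/2) = C(225, 2) · (1/2) = 25200/2 = 12600 ≈ 12600.0000.

E[X] = 12600 = 12600.0000.


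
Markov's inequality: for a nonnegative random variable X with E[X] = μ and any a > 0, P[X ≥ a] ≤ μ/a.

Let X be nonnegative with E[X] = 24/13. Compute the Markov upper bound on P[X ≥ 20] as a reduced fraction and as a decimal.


μ = E[X] = 24/13, a = 20.
Markov: P[X ≥ 20] ≤ μ/a = (24/13)/20 = 6/65.
Numerically: ≈ 0.092.
(Since a = 20 > μ = 1.846, the bound 6/65 is < 1 and informative.)

P[X ≥ 20] ≤ 6/65 ≈ 0.092.


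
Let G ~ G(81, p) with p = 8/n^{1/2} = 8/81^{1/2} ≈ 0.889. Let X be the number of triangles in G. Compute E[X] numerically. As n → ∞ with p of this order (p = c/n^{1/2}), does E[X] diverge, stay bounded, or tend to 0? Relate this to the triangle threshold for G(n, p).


Number of potential triangles: C(81, 3) = 85320.
Each occurs with probability p³ ≈ (0.889)³ ≈ 7.02332e-01.
By linearity: E[X] = C(81, 3)·p³ ≈ 85320 · 7.02332e-01 ≈ 59922.963.
Since α = 1/2 < 1, p = c/n^{1/2} ≫ 1/n is above the triangle threshold p ~ 1/n. Asymptotically E[X] ~ (c³/6)·n^{3(1−α)} = (8³/6)·n^{1.5} → ∞; triangles are abundant w.h.p.

E[X] ≈ 59922.963; in regime p = Θ(1/n^{1/2}) E[X] diverges (above the triangle threshold p ~ 1/n).


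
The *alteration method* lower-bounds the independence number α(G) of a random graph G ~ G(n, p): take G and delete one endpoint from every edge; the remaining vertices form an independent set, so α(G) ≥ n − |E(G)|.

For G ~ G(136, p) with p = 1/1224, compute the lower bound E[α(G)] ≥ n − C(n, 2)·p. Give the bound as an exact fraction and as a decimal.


E[|E(G)|] = C(136, 2)·p = 9180 · (1/1224) = 15/2.
E[α(G)] ≥ n − E[|E(G)|] = 136 − 15/2 = 257/2.
Numerically: ≈ 128.50000.
(This is only a lower bound; the true E[α(G)] may be larger.)

E[α(G)] ≥ 257/2 ≈ 128.50000.


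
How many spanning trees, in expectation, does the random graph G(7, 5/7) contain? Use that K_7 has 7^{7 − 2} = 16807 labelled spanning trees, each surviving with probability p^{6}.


K_7 has 7^{7 − 2} = 16807 labelled spanning trees.
For each such spanning tree H, let X_H = 1 if all 6 edges of H are present in G. Then P[X_H = 1] = p^{6} = (5/7)^{6} = 15625/117649.
By linearity: E[X] = Σ_H E[X_H] = 16807 · p^{6} = 16807 · 15625/117649 = 15625/7.
Numerically: E[X] ≈ 2232.

E[X] = 16807 · (5/7)^{6} = 15625/7 ≈ 2232.


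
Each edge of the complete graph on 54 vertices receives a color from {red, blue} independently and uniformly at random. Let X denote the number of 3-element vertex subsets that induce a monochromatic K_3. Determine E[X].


Let X = Σ_S X_S over the C(54, 3) = 24804 subsets S of size 3, where X_S = 1 if the K_3 on S is monochromatic.
For a fixed S, the K_3 on S has C(3, 2) = 3 edges. P[all 3 edges red] = (1/2)^3, and likewise for blue, so P[monochromatic] = 2·(1/2)^3 = 2^{1 − 3} = 1/4.
By linearity: E[X] = C(54, 3) · 2^{1 − 3} = 24804 · 1/4 = 6201.
Numerically: E[X] ≈ 6201.000.

E[X] = C(54,3)·2^(1−C(3,2)) = 6201 ≈ 6201.000.


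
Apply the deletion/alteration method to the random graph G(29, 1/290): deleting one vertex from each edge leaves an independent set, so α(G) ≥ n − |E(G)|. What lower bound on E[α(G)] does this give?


E[|E(G)|] = C(29, 2)·p = 406 · (1/290) = 7/5.
E[α(G)] ≥ n − E[|E(G)|] = 29 − 7/5 = 138/5.
Numerically: ≈ 27.600000.
(This is only a lower bound; the true E[α(G)] may be larger.)

E[α(G)] ≥ 138/5 ≈ 27.600000.


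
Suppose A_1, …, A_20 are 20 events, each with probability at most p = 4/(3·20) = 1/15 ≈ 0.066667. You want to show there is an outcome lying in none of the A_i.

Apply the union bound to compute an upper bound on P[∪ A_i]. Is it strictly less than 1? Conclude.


Union bound: P[∪_{i=1}^{20} A_i] ≤ Σ_i P[A_i] ≤ 20·p = 20·(1/15) = 4/3.
Numerically: 4/3 ≈ 1.333333.
Is 4/3 < 1? NO.
Since the bound 4/3 is ≥ 1, the union bound is uninformative here; it does NOT by itself certify existence.

20·p = 4/3 ≈ 1.333333; existence NOT certified by the union bound.


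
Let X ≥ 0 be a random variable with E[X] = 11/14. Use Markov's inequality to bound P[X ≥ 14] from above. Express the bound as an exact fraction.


μ = E[X] = 11/14, a = 14.
Markov: P[X ≥ 14] ≤ μ/a = (11/14)/14 = 11/196.
Numerically: ≈ 0.05612.
(Since a = 14 > μ = 0.78571, the bound 11/196 is < 1 and informative.)

P[X ≥ 14] ≤ 11/196 ≈ 0.05612.


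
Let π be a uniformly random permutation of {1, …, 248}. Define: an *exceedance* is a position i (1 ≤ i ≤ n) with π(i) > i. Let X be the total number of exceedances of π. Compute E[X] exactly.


Write X = Σ_{i=1}^{248} X_i, where X_i = 1_{π(i) > i}.
For each fixed i, π(i) is uniform over {1, …, 248} (marginal of a uniform permutation), so P[π(i) > i] = (n − i)/n. Summing: Σ_{i=1}^{248} (n − i)/n = (0 + 1 + … + 247)/248 = 248(248 − 1)/(2·248) = (248 − 1)/2.
Hence E[X] = Σ_{i=1}^{248} (248 − i)/248 = 247/2 ≈ 123.500.

E[X] = 247/2 = 123.500.


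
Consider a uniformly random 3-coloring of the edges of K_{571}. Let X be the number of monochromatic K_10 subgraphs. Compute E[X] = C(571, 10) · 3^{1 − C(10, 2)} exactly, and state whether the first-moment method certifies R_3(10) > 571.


E[X] = C(571, 10) · 3^{1 − 45} = 937951290893172842001 · 3^{−44} = 937951290893172842001/984770902183611232881.
As a reduced fraction: E[X] = 104216810099241426889/109418989131512359209 ≈ 0.95246.
Is E[X] < 1? YES.
Since E[X] < 1, there exists a 3-coloring of K_{571} with no monochromatic K_10; hence R_3(10) > 571.

E[X] = 104216810099241426889/109418989131512359209 ≈ 0.95246; E[X] < 1, so R_3(10) > 571.


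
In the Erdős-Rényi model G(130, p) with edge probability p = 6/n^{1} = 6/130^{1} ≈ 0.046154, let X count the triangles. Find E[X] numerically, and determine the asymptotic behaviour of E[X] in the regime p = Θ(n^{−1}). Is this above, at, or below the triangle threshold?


Number of potential triangles: C(130, 3) = 357760.
Each occurs with probability p³ ≈ (0.046154)³ ≈ 9.8315885e-05.
By linearity: E[X] = C(130, 3)·p³ ≈ 357760 · 9.8315885e-05 ≈ 35.17349.
Here α = 1, so p = 6/n is exactly at the triangle threshold p ~ 1/n. Asymptotically E[X] → c³/6 = 6³/6 = 36 ≈ 36.00000, a bounded constant. In this regime the triangle count is asymptotically Poisson(c³/6).

E[X] ≈ 35.17349; in regime p = Θ(1/n^{1}) E[X] stays bounded (at the triangle threshold p ~ 1/n).


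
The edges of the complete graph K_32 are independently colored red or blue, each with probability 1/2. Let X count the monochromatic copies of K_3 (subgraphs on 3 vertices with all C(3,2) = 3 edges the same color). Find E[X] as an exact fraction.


Let X = Σ_S X_S over the C(32, 3) = 4960 subsets S of size 3, where X_S = 1 if the K_3 on S is monochromatic.
For a fixed S, the K_3 on S has C(3, 2) = 3 edges. P[all 3 edges red] = (1/2)^3, and likewise for blue, so P[monochromatic] = 2·(1/2)^3 = 2^{1 − 3} = 1/4.
Summing: E[X] = C(32, 3) · 2^{1 − 3} = 4960 · 1/4 = 1240.
Numerically: E[X] ≈ 1240.000000.

E[X] = C(32,3)·2^(1−C(3,2)) = 1240 ≈ 1240.000000.


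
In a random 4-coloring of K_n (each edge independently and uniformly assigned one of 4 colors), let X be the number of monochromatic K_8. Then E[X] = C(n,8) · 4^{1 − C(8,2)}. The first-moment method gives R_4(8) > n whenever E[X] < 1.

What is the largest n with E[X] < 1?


We need C(n, 8) · 4^{1 − 28} < 1, i.e. C(n, 8) < 4^{28 − 1} = 18014398509481984.
Check values of n near the boundary:
  n = 404: C(404, 8) = 16415071523485570; 16415071523485570 < 18014398509481984? YES
  n = 405: C(405, 8) = 16745853821188050; 16745853821188050 < 18014398509481984? YES
  n = 406: C(406, 8) = 17082453897995850; 17082453897995850 < 18014398509481984? YES
  n = 407: C(407, 8) = 17424959239309050; 17424959239309050 < 18014398509481984? YES
  n = 408: C(408, 8) = 17773458424095231; 17773458424095231 < 18014398509481984? YES
  n = 409: C(409, 8) = 18128041135797879; 18128041135797879 < 18014398509481984? NO
The largest n with C(n, 8) < 18014398509481984 is n = 408 (where E[X] = 17773458424095231/18014398509481984 ≈ 0.987). Hence R_4(8) > 408, i.e. R_4(8) ≥ 409.

Largest n = 408; hence R_4(8) > 408.


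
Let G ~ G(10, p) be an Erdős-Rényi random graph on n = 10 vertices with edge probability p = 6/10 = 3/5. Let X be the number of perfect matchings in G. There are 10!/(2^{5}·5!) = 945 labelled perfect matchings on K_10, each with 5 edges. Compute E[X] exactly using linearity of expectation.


K_10 has 10!/(2^{5}·5!) = 945 labelled perfect matchings.
For each such perfect matching H, let X_H = 1 if all 5 edges of H are present in G. Then P[X_H = 1] = p^{5} = (3/5)^{5} = 243/3125.
By linearity of expectation: E[X] = Σ_H E[X_H] = 945 · p^{5} = 945 · 243/3125 = 45927/625.
Numerically: E[X] ≈ 73.4832.

E[X] = 945 · (3/5)^{5} = 45927/625 ≈ 73.4832.


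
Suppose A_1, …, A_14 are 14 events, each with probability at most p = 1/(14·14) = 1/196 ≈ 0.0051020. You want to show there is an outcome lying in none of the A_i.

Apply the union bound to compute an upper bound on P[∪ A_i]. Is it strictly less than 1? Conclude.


Union bound: P[∪_{i=1}^{14} A_i] ≤ Σ_i P[A_i] ≤ 14·p = 14·(1/196) = 1/14.
Numerically: 1/14 ≈ 0.0714286.
Is 1/14 < 1? YES.
Since P[∪ A_i] ≤ 1/14 < 1, the complement has P[∩ A_i^c] ≥ 1 − 1/14 = 13/14 > 0, so some outcome avoids every A_i.

14·p = 1/14 ≈ 0.0714286; existence CERTIFIED by the union bound.


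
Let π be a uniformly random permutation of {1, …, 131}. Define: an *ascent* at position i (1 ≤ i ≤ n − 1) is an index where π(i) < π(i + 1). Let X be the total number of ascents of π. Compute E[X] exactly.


Write X = Σ X_I over i = 1, …, 130, with X_I the indicator of one ascent.
There are 130 indicators.
For each fixed i, the pair (π(i), π(i+1)) is a uniformly random ordered pair of distinct values from {1, …, 131}; by symmetry P[π(i) < π(i+1)] = 1/2.
By linearity: E[X] = 130 · (1/2) = (131 − 1) · (1/2) = 65 ≈ 65.0000.

E[X] = 65 = 65.0000.


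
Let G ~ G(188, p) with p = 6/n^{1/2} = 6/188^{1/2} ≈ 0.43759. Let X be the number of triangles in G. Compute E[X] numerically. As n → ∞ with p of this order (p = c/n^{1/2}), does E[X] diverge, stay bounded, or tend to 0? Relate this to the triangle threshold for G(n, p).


Number of potential triangles: C(188, 3) = 1089836.
Each occurs with probability p³ ≈ (0.43759)³ ≈ 8.3794782e-02.
By linearity: E[X] = C(188, 3)·p³ ≈ 1089836 · 8.3794782e-02 ≈ 91322.57042.
Since α = 1/2 < 1, p = c/n^{1/2} ≫ 1/n is above the triangle threshold p ~ 1/n. Asymptotically E[X] ~ (c³/6)·n^{3(1−α)} = (6³/6)·n^{1.5} → ∞; triangles are abundant w.h.p.

E[X] ≈ 91322.57042; in regime p = Θ(1/n^{1/2}) E[X] diverges (above the triangle threshold p ~ 1/n).


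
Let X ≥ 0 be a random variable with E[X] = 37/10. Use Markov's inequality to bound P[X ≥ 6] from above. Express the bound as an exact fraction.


μ = E[X] = 37/10, a = 6.
Markov: P[X ≥ 6] ≤ μ/a = (37/10)/6 = 37/60.
Numerically: ≈ 0.617.
(Since a = 6 > μ = 3.700, the bound 37/60 is < 1 and informative.)

P[X ≥ 6] ≤ 37/60 ≈ 0.617.
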